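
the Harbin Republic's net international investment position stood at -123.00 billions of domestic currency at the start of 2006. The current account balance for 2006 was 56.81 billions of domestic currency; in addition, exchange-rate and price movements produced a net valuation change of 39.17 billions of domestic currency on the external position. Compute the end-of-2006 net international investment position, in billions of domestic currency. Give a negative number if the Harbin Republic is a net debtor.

Change in NIIP = current account + net valuation change = 56.81 + 39.17 = 95.98
End-of-year NIIP = -123.00 + 95.98 = -27.02

-27.02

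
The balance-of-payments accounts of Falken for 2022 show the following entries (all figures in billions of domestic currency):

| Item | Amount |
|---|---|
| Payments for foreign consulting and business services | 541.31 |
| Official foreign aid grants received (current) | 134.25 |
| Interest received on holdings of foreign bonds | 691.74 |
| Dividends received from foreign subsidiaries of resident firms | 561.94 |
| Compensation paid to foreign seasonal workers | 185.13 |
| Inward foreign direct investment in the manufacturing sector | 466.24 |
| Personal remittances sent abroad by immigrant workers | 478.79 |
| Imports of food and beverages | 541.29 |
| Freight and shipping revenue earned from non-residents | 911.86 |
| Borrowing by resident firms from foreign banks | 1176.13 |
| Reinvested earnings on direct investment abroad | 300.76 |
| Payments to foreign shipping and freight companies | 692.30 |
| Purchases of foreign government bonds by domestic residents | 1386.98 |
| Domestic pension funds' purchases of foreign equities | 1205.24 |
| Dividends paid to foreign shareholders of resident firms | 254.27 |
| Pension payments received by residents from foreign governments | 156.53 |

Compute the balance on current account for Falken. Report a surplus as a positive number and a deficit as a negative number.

63.99

Goods: -541.29
Services: -692.30 - 541.31 + 911.86 = -321.75
Primary income: 691.74 - 254.27 + 300.76 - 185.13 + 561.94 = 1115.04
Secondary income: 134.25 + 156.53 - 478.79 = -188.01
Current account = (-541.29) + (-321.75) + 1115.04 + (-188.01) = 63.99
(Excluded from the current account — financial account: inward foreign direct investment in the manufacturing sector 466.24, borrowing by resident firms from foreign banks 1176.13, purchases of foreign government bonds by domestic residents 1386.98, domestic pension funds' purchases of foreign equities 1205.24.)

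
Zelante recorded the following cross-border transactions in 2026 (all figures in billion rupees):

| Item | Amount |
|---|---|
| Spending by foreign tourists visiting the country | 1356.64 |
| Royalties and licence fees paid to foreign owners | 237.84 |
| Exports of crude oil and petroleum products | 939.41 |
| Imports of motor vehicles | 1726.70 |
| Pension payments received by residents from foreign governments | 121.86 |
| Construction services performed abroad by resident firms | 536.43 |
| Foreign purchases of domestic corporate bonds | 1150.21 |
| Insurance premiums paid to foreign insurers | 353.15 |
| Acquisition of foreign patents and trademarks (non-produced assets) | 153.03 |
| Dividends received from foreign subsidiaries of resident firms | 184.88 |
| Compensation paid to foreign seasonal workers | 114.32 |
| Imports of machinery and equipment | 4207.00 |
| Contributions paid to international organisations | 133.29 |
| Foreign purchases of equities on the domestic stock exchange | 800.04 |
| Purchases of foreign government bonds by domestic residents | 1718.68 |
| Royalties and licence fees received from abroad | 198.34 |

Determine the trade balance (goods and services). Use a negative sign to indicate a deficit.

Goods: -4207.00 - 1726.70 + 939.41 = -4994.29
Services: -237.84 + 198.34 - 353.15 + 1356.64 + 536.43 = 1500.42
Trade balance = -4994.29 + 1500.42 = -3493.87
(Excluded from the trade balance — secondary income: pension payments received by residents from foreign governments 121.86, contributions paid to international organisations 133.29; financial account: foreign purchases of domestic corporate bonds 1150.21, foreign purchases of equities on the domestic stock exchange 800.04, purchases of foreign government bonds by domestic residents 1718.68; capital account: acquisition of foreign patents and trademarks (non-produced assets) 153.03; primary income: dividends received from foreign subsidiaries of resident firms 184.88, compensation paid to foreign seasonal workers 114.32.)

-3493.87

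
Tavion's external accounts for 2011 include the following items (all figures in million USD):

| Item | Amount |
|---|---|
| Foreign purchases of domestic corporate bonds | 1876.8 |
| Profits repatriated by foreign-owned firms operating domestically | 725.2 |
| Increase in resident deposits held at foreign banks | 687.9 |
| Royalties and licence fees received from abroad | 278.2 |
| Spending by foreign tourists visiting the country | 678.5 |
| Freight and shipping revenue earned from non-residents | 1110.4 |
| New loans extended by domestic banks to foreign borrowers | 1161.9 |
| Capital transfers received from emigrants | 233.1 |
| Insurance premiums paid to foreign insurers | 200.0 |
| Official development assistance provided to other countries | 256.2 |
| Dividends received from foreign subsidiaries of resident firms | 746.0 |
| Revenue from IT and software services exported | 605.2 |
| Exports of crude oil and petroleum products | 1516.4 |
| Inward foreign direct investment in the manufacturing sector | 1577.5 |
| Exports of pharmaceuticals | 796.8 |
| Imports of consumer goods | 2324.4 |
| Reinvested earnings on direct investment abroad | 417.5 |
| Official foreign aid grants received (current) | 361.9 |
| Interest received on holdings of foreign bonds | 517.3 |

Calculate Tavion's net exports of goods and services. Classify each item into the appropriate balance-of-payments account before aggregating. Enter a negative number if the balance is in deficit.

2461.1

Goods: 1516.4 - 2324.4 + 796.8 = -11.2
Services: -200.0 + 678.5 + 278.2 + 1110.4 + 605.2 = 2472.3
Trade balance = -11.2 + 2472.3 = 2461.1
(Excluded from the trade balance — financial account: foreign purchases of domestic corporate bonds 1876.8, increase in resident deposits held at foreign banks 687.9, new loans extended by domestic banks to foreign borrowers 1161.9, inward foreign direct investment in the manufacturing sector 1577.5; primary income: profits repatriated by foreign-owned firms operating domestically 725.2, dividends received from foreign subsidiaries of resident firms 746.0, reinvested earnings on direct investment abroad 417.5, interest received on holdings of foreign bonds 517.3; capital account: capital transfers received from emigrants 233.1; secondary income: official development assistance provided to other countries 256.2, official foreign aid grants received (current) 361.9.)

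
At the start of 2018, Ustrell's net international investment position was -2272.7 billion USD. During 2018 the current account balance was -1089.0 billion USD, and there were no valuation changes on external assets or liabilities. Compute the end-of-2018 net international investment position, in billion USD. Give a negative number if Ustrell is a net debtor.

With no valuation effects, change in NIIP = current account = -1089.0
End-of-year NIIP = -2272.7 + (-1089.0) = -3361.7

-3361.7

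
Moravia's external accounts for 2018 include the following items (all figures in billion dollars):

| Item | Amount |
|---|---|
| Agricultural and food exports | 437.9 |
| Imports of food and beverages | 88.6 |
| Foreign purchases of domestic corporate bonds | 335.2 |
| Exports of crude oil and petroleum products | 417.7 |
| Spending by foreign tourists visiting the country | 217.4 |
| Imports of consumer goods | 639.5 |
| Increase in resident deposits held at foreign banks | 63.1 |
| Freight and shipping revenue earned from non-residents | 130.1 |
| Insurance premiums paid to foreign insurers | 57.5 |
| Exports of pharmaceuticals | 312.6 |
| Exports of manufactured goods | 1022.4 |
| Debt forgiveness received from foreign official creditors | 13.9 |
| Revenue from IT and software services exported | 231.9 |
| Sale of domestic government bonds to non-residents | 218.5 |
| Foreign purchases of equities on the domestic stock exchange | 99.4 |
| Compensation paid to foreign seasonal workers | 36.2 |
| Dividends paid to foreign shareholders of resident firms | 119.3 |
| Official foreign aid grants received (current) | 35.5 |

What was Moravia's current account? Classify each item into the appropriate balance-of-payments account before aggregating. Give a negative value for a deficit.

1864.4

Goods: 417.7 - 88.6 + 1022.4 - 639.5 + 312.6 + 437.9 = 1462.5
Services: 130.1 - 57.5 + 217.4 + 231.9 = 521.9
Primary income: -36.2 - 119.3 = -155.5
Secondary income: 35.5
Current account = 1462.5 + 521.9 + (-155.5) + 35.5 = 1864.4
(Excluded from the current account — financial account: foreign purchases of domestic corporate bonds 335.2, increase in resident deposits held at foreign banks 63.1, sale of domestic government bonds to non-residents 218.5, foreign purchases of equities on the domestic stock exchange 99.4; capital account: debt forgiveness received from foreign official creditors 13.9.)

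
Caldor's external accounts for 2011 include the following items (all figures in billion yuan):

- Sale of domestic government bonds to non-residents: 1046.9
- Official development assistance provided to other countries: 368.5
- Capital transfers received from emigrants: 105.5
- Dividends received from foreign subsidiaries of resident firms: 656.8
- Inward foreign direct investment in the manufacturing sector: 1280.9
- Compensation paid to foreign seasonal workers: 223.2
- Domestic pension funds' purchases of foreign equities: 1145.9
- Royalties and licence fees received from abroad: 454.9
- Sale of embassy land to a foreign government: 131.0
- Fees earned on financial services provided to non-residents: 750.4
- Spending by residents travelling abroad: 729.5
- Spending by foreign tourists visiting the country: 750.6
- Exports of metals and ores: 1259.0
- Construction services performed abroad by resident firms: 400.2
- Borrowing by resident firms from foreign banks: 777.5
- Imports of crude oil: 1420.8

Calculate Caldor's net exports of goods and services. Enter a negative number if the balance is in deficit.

Goods: -1420.8 + 1259.0 = -161.8
Services: 454.9 + 750.4 - 729.5 + 400.2 + 750.6 = 1626.6
Trade balance = -161.8 + 1626.6 = 1464.8
(Excluded from the trade balance — financial account: sale of domestic government bonds to non-residents 1046.9, inward foreign direct investment in the manufacturing sector 1280.9, domestic pension funds' purchases of foreign equities 1145.9, borrowing by resident firms from foreign banks 777.5; secondary income: official development assistance provided to other countries 368.5; capital account: capital transfers received from emigrants 105.5, sale of embassy land to a foreign government 131.0; primary income: dividends received from foreign subsidiaries of resident firms 656.8, compensation paid to foreign seasonal workers 223.2.)

1464.8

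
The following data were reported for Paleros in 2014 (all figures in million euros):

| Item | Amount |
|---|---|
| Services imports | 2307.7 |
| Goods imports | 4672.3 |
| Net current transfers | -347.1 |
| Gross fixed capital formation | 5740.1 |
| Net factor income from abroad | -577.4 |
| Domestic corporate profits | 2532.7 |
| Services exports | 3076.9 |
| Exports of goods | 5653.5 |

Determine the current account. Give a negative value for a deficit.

Goods balance = 5653.5 - 4672.3 = 981.2
Services balance = 3076.9 - 2307.7 = 769.2
Trade balance (goods + services) = 981.2 + 769.2 = 1750.4
Net primary income = -577.4
Net secondary income = -347.1
Current account = 1750.4 + (-577.4) + (-347.1) = 825.9

825.9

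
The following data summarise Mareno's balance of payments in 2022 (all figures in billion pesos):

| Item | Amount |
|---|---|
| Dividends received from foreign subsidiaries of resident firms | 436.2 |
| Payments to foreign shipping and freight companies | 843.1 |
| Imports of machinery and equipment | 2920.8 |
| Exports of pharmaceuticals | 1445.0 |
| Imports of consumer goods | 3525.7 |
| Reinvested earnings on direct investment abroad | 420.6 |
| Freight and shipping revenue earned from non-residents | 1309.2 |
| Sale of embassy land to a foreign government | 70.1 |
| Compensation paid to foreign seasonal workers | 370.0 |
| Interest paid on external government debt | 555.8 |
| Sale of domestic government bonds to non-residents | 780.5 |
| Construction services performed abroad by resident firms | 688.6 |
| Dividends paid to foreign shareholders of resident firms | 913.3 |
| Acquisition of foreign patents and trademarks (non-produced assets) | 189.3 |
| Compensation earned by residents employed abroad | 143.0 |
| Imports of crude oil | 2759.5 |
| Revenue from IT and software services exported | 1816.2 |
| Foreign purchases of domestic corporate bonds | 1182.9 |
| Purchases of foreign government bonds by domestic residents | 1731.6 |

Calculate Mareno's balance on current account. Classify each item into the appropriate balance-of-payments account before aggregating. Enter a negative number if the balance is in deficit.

-5629.4

Goods: -2759.5 - 2920.8 + 1445.0 - 3525.7 = -7761.0
Services: 688.6 + 1816.2 - 843.1 + 1309.2 = 2970.9
Primary income: 143.0 - 555.8 - 913.3 - 370.0 + 436.2 + 420.6 = -839.3
Current account = (-7761.0) + 2970.9 + (-839.3) = -5629.4
(Excluded from the current account — capital account: sale of embassy land to a foreign government 70.1, acquisition of foreign patents and trademarks (non-produced assets) 189.3; financial account: sale of domestic government bonds to non-residents 780.5, foreign purchases of domestic corporate bonds 1182.9, purchases of foreign government bonds by domestic residents 1731.6.)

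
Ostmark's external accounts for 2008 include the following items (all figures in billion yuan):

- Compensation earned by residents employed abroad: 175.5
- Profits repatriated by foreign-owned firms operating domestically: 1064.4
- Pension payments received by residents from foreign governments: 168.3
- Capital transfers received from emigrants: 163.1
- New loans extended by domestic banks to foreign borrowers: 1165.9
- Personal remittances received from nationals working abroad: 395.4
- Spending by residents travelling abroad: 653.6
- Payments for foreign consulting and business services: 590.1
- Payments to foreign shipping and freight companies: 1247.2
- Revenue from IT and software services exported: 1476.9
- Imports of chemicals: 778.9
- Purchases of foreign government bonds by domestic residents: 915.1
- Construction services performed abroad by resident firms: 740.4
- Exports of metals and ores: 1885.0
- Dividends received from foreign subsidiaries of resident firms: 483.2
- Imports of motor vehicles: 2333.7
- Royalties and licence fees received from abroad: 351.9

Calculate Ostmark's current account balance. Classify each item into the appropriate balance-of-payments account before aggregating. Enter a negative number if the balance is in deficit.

Goods: -778.9 - 2333.7 + 1885.0 = -1227.6
Services: 740.4 + 351.9 - 653.6 - 1247.2 - 590.1 + 1476.9 = 78.3
Primary income: -1064.4 + 483.2 + 175.5 = -405.7
Secondary income: 168.3 + 395.4 = 563.7
Current account = (-1227.6) + 78.3 + (-405.7) + 563.7 = -991.3
(Excluded from the current account — capital account: capital transfers received from emigrants 163.1; financial account: new loans extended by domestic banks to foreign borrowers 1165.9, purchases of foreign government bonds by domestic residents 915.1.)

-991.3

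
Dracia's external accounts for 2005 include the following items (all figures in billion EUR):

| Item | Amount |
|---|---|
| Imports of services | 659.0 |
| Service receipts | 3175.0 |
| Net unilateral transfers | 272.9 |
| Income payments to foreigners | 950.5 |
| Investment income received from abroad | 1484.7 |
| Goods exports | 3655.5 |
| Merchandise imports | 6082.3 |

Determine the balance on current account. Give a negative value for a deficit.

Goods balance = 3655.5 - 6082.3 = -2426.8
Services balance = 3175.0 - 659.0 = 2516.0
Trade balance (goods + services) = -2426.8 + 2516.0 = 89.2
Net primary income = 1484.7 - 950.5 = 534.2
Net secondary income = 272.9
Current account = 89.2 + 534.2 + 272.9 = 896.3

896.3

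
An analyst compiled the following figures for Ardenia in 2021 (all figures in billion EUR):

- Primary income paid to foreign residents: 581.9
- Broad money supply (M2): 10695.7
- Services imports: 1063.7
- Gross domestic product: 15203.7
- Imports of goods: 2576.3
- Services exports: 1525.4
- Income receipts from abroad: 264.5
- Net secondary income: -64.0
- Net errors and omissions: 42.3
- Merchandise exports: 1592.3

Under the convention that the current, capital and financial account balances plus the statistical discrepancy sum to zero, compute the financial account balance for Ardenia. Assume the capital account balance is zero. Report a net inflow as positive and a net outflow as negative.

861.4

Goods balance = 1592.3 - 2576.3 = -984.0
Services balance = 1525.4 - 1063.7 = 461.7
Trade balance (goods + services) = -984.0 + 461.7 = -522.3
Net primary income = 264.5 - 581.9 = -317.4
Net secondary income = -64.0
Current account = -522.3 + (-317.4) + (-64.0) = -903.7
Financial account = -(-903.7 + 42.3) = 861.4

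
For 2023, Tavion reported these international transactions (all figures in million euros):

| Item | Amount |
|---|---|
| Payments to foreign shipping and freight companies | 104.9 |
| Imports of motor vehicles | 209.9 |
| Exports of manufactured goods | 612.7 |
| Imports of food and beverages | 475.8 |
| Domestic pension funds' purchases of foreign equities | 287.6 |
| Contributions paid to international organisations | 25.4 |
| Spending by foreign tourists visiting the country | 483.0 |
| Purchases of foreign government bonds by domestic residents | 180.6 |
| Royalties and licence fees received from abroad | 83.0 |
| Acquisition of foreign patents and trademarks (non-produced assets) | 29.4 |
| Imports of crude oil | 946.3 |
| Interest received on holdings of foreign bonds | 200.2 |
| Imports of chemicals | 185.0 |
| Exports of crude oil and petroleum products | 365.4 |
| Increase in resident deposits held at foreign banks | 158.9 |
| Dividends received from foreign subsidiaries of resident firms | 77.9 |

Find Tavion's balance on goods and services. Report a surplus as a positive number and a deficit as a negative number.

Goods: -475.8 - 946.3 - 185.0 - 209.9 + 365.4 + 612.7 = -838.9
Services: -104.9 + 483.0 + 83.0 = 461.1
Trade balance = -838.9 + 461.1 = -377.8
(Excluded from the trade balance — financial account: domestic pension funds' purchases of foreign equities 287.6, purchases of foreign government bonds by domestic residents 180.6, increase in resident deposits held at foreign banks 158.9; secondary income: contributions paid to international organisations 25.4; capital account: acquisition of foreign patents and trademarks (non-produced assets) 29.4; primary income: interest received on holdings of foreign bonds 200.2, dividends received from foreign subsidiaries of resident firms 77.9.)

-377.8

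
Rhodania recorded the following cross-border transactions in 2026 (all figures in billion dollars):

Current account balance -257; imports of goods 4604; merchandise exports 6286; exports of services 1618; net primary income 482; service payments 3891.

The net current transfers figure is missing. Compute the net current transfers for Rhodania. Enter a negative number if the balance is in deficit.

-148

Current account = goods balance + services balance + net primary income + net secondary income
Sum of the known components = -109
Net current transfers = CA - (known components) = -257 - (-109) = -148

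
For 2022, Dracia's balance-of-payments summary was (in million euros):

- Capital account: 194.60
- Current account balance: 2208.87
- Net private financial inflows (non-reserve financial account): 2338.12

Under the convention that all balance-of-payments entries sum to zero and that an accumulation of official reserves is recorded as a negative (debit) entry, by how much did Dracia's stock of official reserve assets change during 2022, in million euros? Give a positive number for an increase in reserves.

Official reserve transactions balance = -(2208.87 + 194.60 + 2338.12) = -4741.59
An accumulation of reserves is recorded as a debit (negative entry), so the change in the stock of reserves is the negative of that balance.
Change in official reserves = -(-4741.59) = 4741.59

4741.59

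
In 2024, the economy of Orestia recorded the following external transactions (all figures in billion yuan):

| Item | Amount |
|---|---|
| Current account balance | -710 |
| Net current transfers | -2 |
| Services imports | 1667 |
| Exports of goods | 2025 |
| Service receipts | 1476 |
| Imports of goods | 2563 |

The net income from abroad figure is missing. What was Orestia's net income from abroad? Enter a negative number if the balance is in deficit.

21

Current account = goods balance + services balance + net primary income + net secondary income
Sum of the known components = -731
Net income from abroad = CA - (known components) = -710 - (-731) = 21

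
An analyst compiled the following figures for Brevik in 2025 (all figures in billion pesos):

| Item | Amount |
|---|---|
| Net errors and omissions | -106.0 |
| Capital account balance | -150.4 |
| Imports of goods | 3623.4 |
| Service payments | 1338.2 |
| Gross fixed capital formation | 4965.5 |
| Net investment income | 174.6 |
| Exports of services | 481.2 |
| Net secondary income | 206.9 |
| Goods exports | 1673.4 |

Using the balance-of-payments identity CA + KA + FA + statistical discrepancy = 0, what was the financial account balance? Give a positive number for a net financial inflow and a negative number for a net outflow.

Goods balance = 1673.4 - 3623.4 = -1950.0
Services balance = 481.2 - 1338.2 = -857.0
Trade balance (goods + services) = -1950.0 + (-857.0) = -2807.0
Net primary income = 174.6
Net secondary income = 206.9
Current account = -2807.0 + 174.6 + 206.9 = -2425.5
Financial account = -(-2425.5 + (-150.4) + (-106.0)) = 2681.9

2681.9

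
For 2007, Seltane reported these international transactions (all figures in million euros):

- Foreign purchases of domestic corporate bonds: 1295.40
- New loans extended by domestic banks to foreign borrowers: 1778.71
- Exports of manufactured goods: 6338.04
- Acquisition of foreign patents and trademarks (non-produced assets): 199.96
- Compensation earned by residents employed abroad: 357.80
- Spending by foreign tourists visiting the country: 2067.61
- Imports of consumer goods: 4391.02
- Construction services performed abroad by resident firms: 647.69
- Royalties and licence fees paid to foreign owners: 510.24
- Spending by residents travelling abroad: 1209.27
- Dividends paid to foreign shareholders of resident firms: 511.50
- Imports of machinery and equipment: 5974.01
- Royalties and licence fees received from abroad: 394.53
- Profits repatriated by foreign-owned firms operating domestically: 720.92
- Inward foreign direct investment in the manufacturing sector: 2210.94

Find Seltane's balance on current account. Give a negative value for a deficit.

Goods: 6338.04 - 5974.01 - 4391.02 = -4026.99
Services: -1209.27 + 2067.61 - 510.24 + 647.69 + 394.53 = 1390.32
Primary income: 357.80 - 511.50 - 720.92 = -874.62
Current account = (-4026.99) + 1390.32 + (-874.62) = -3511.29
(Excluded from the current account — financial account: foreign purchases of domestic corporate bonds 1295.40, new loans extended by domestic banks to foreign borrowers 1778.71, inward foreign direct investment in the manufacturing sector 2210.94; capital account: acquisition of foreign patents and trademarks (non-produced assets) 199.96.)

-3511.29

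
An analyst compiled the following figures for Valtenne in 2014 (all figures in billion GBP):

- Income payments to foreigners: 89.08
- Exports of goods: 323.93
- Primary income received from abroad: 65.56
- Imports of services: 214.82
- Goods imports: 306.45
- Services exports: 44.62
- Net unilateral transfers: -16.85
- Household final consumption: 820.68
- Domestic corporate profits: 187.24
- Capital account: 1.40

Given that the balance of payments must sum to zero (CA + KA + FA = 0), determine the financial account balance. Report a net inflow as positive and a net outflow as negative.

191.69

Goods balance = 323.93 - 306.45 = 17.48
Services balance = 44.62 - 214.82 = -170.20
Trade balance (goods + services) = 17.48 + (-170.20) = -152.72
Net primary income = 65.56 - 89.08 = -23.52
Net secondary income = -16.85
Current account = -152.72 + (-23.52) + (-16.85) = -193.09
Financial account = -(-193.09 + 1.40) = 191.69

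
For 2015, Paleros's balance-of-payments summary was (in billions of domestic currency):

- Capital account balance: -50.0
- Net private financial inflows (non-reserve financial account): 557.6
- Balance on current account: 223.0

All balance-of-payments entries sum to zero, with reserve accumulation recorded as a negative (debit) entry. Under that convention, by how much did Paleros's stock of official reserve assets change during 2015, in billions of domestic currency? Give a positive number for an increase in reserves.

730.6

Official reserve transactions balance = -(223.0 + (-50.0) + 557.6) = -730.6
An accumulation of reserves is recorded as a debit (negative entry), so the change in the stock of reserves is the negative of that balance.
Change in official reserves = -(-730.6) = 730.6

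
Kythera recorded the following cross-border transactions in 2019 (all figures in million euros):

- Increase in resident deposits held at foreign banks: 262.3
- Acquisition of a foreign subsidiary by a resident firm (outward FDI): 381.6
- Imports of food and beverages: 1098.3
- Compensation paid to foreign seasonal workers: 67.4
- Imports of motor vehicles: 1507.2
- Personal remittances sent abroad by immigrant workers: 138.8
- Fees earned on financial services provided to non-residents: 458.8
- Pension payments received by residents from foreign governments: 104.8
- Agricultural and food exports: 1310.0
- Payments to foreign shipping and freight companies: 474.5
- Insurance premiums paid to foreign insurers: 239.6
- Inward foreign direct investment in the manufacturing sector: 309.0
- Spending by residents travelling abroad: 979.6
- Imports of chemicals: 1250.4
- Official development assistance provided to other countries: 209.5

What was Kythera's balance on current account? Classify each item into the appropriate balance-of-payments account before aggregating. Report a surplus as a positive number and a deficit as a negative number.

Goods: -1507.2 - 1098.3 + 1310.0 - 1250.4 = -2545.9
Services: -239.6 + 458.8 - 979.6 - 474.5 = -1234.9
Primary income: -67.4
Secondary income: -138.8 - 209.5 + 104.8 = -243.5
Current account = (-2545.9) + (-1234.9) + (-67.4) + (-243.5) = -4091.7
(Excluded from the current account — financial account: increase in resident deposits held at foreign banks 262.3, acquisition of a foreign subsidiary by a resident firm (outward FDI) 381.6, inward foreign direct investment in the manufacturing sector 309.0.)

-4091.7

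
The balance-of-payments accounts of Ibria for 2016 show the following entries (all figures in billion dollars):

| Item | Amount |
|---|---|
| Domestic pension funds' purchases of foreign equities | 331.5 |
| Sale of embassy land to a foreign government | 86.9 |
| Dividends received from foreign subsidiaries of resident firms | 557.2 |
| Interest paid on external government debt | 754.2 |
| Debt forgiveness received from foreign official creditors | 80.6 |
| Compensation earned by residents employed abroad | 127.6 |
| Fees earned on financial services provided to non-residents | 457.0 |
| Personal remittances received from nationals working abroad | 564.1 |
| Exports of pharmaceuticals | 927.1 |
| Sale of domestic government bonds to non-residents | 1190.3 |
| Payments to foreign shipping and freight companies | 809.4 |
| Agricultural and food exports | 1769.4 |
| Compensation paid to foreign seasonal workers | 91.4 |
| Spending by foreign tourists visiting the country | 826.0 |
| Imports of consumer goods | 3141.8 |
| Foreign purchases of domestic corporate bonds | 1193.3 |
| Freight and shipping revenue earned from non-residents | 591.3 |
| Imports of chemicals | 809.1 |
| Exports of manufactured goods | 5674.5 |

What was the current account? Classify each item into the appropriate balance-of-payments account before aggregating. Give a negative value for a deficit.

Goods: -809.1 + 1769.4 - 3141.8 + 927.1 + 5674.5 = 4420.1
Services: 826.0 - 809.4 + 457.0 + 591.3 = 1064.9
Primary income: -754.2 - 91.4 + 127.6 + 557.2 = -160.8
Secondary income: 564.1
Current account = 4420.1 + 1064.9 + (-160.8) + 564.1 = 5888.3
(Excluded from the current account — financial account: domestic pension funds' purchases of foreign equities 331.5, sale of domestic government bonds to non-residents 1190.3, foreign purchases of domestic corporate bonds 1193.3; capital account: sale of embassy land to a foreign government 86.9, debt forgiveness received from foreign official creditors 80.6.)

5888.3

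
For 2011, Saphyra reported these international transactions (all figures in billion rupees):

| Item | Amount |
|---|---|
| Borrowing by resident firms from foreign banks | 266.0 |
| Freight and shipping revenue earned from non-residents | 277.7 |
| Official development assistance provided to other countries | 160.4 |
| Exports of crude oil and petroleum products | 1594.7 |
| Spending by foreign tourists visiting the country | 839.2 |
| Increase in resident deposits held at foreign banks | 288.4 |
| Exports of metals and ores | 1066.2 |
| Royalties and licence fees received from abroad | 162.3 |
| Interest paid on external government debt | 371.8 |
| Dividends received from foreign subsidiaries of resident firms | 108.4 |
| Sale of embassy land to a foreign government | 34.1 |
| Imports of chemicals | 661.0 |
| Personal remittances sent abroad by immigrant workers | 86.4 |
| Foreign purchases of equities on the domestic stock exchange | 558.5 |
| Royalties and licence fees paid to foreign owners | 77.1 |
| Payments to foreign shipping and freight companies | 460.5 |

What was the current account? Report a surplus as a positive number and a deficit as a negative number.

Goods: -661.0 + 1594.7 + 1066.2 = 1999.9
Services: 162.3 - 460.5 + 839.2 - 77.1 + 277.7 = 741.6
Primary income: 108.4 - 371.8 = -263.4
Secondary income: -86.4 - 160.4 = -246.8
Current account = 1999.9 + 741.6 + (-263.4) + (-246.8) = 2231.3
(Excluded from the current account — financial account: borrowing by resident firms from foreign banks 266.0, increase in resident deposits held at foreign banks 288.4, foreign purchases of equities on the domestic stock exchange 558.5; capital account: sale of embassy land to a foreign government 34.1.)

2231.3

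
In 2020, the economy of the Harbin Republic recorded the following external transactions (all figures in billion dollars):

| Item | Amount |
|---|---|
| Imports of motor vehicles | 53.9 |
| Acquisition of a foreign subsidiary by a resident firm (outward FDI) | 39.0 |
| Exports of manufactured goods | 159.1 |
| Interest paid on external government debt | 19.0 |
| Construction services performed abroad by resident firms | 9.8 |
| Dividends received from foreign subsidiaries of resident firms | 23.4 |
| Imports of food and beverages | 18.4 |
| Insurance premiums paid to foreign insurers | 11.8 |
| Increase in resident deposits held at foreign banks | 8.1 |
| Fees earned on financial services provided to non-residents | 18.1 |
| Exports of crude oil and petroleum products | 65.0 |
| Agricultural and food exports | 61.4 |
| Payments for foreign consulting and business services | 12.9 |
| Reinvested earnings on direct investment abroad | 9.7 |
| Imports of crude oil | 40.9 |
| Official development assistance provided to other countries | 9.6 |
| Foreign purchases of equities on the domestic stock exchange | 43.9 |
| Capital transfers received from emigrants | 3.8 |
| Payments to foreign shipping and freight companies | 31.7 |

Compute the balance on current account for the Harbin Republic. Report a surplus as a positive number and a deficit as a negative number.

Goods: 61.4 - 40.9 - 53.9 - 18.4 + 159.1 + 65.0 = 172.3
Services: -31.7 - 12.9 + 18.1 - 11.8 + 9.8 = -28.5
Primary income: 9.7 + 23.4 - 19.0 = 14.1
Secondary income: -9.6
Current account = 172.3 + (-28.5) + 14.1 + (-9.6) = 148.3
(Excluded from the current account — financial account: acquisition of a foreign subsidiary by a resident firm (outward FDI) 39.0, increase in resident deposits held at foreign banks 8.1, foreign purchases of equities on the domestic stock exchange 43.9; capital account: capital transfers received from emigrants 3.8.)

148.3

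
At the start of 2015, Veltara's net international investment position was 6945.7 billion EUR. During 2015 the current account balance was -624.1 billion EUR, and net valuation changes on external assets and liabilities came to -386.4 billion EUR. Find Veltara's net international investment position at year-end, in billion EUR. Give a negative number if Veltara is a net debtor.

Change in NIIP = current account + net valuation change = -624.1 + (-386.4) = -1010.5
End-of-year NIIP = 6945.7 + (-1010.5) = 5935.2

5935.2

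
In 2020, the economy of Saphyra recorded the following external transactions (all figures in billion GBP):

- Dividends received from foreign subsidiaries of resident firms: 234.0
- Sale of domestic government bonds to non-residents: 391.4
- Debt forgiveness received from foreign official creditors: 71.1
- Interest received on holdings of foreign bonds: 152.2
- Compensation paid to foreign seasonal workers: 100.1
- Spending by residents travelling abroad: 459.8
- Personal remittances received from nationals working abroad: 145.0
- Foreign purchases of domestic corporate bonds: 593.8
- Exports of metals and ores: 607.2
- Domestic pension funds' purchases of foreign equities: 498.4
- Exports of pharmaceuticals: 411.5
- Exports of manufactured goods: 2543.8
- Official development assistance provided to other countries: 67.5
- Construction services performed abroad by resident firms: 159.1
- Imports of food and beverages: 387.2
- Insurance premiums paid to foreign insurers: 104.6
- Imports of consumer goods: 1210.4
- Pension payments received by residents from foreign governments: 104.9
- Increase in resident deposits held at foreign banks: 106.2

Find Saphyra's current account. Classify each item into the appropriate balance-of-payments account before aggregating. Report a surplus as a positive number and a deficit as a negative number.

2028.1

Goods: 411.5 + 607.2 + 2543.8 - 1210.4 - 387.2 = 1964.9
Services: 159.1 - 459.8 - 104.6 = -405.3
Primary income: 152.2 + 234.0 - 100.1 = 286.1
Secondary income: -67.5 + 145.0 + 104.9 = 182.4
Current account = 1964.9 + (-405.3) + 286.1 + 182.4 = 2028.1
(Excluded from the current account — financial account: sale of domestic government bonds to non-residents 391.4, foreign purchases of domestic corporate bonds 593.8, domestic pension funds' purchases of foreign equities 498.4, increase in resident deposits held at foreign banks 106.2; capital account: debt forgiveness received from foreign official creditors 71.1.)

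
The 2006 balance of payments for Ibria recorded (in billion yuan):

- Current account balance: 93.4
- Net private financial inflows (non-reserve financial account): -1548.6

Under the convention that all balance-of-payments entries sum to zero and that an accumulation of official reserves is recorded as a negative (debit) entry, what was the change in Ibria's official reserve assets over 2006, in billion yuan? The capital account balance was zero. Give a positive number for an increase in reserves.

-1455.2

Official reserve transactions balance = -(93.4 + (-1548.6)) = 1455.2
An accumulation of reserves is recorded as a debit (negative entry), so the change in the stock of reserves is the negative of that balance.
Change in official reserves = -(1455.2) = -1455.2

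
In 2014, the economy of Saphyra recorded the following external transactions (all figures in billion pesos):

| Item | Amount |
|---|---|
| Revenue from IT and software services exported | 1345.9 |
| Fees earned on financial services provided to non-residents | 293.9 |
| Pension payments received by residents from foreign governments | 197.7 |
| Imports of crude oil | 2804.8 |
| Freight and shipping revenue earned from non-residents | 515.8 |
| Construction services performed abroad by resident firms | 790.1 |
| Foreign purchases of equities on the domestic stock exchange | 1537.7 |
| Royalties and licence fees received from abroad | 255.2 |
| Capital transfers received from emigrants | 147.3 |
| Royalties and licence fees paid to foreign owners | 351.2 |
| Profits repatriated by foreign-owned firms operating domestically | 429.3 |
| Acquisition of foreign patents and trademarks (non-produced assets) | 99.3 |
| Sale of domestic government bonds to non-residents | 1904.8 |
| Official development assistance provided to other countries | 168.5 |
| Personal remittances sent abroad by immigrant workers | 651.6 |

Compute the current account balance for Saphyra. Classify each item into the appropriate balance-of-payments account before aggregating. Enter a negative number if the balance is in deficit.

Goods: -2804.8
Services: 1345.9 + 293.9 + 790.1 + 255.2 - 351.2 + 515.8 = 2849.7
Primary income: -429.3
Secondary income: -651.6 + 197.7 - 168.5 = -622.4
Current account = (-2804.8) + 2849.7 + (-429.3) + (-622.4) = -1006.8
(Excluded from the current account — financial account: foreign purchases of equities on the domestic stock exchange 1537.7, sale of domestic government bonds to non-residents 1904.8; capital account: capital transfers received from emigrants 147.3, acquisition of foreign patents and trademarks (non-produced assets) 99.3.)

-1006.8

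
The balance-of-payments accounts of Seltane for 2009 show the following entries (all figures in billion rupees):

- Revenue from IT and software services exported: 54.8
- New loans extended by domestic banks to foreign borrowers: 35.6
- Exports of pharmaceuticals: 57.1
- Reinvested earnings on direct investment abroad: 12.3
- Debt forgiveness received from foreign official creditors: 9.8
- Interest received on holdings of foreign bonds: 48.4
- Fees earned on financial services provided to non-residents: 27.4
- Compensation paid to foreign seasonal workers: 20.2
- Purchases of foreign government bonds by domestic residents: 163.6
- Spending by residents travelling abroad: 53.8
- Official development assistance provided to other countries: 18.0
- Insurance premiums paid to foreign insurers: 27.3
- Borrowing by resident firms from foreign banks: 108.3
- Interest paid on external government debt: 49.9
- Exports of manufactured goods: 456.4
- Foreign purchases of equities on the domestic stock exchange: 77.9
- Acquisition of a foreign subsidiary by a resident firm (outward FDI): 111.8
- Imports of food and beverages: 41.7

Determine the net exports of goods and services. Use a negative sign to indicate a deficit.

472.9

Goods: -41.7 + 456.4 + 57.1 = 471.8
Services: 54.8 - 27.3 - 53.8 + 27.4 = 1.1
Trade balance = 471.8 + 1.1 = 472.9
(Excluded from the trade balance — financial account: new loans extended by domestic banks to foreign borrowers 35.6, purchases of foreign government bonds by domestic residents 163.6, borrowing by resident firms from foreign banks 108.3, foreign purchases of equities on the domestic stock exchange 77.9, acquisition of a foreign subsidiary by a resident firm (outward FDI) 111.8; primary income: reinvested earnings on direct investment abroad 12.3, interest received on holdings of foreign bonds 48.4, compensation paid to foreign seasonal workers 20.2, interest paid on external government debt 49.9; capital account: debt forgiveness received from foreign official creditors 9.8; secondary income: official development assistance provided to other countries 18.0.)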